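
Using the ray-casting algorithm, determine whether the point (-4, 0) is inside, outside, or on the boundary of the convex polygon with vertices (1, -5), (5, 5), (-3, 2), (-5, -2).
The point (-4, 0) lies on the polygon boundary

Boundary check: the query satisfies the collinearity and bounding-box conditions for some polygon edge, so it lies exactly on the boundary.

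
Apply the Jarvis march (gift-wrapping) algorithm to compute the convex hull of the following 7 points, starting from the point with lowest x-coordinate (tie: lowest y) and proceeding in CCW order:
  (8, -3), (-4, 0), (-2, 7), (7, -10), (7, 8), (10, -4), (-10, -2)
Hull (CCW) = [(-10, -2), (7, -10), (10, -4), (7, 8), (-2, 7)]

Jarvis march: at each step, from the current hull vertex p, select the next vertex q as the point such that every other point lies strictly to the left of (or on) the directed line p → q. (Equivalently: for every other point r, the cross product (q − p) × (r − p) ≥ 0.)
Starting point (lowest x, tie lowest y): (-10, -2). Wrap until returning to start. Resulting hull: (-10, -2), (7, -10), (10, -4), (7, 8), (-2, 7).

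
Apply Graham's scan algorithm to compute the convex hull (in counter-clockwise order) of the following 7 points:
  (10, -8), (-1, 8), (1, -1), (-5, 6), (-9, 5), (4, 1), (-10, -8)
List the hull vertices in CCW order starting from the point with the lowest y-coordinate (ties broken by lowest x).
Hull (CCW) = [(-10, -8), (10, -8), (4, 1), (-1, 8), (-9, 5)]

Graham scan procedure:
  1. Find the pivot p₀ = point with lowest y (tie → lowest x): (-10, -8).
  2. Sort the remaining points by polar angle around p₀.
  3. Walk through sorted points, maintaining a stack; pop the top while the last three entries make a non-left turn (cross product ≤ 0).
  4. Final stack is the convex hull in CCW order: (-10, -8), (10, -8), (4, 1), (-1, 8), (-9, 5).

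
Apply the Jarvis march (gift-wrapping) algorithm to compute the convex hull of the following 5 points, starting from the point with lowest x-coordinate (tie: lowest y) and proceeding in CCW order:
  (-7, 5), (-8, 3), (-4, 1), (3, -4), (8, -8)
Hull (CCW) = [(-8, 3), (8, -8), (-7, 5)]

Jarvis march: at each step, from the current hull vertex p, select the next vertex q as the point such that every other point lies strictly to the left of (or on) the directed line p → q. (Equivalently: for every other point r, the cross product (q − p) × (r − p) ≥ 0.)
Starting point (lowest x, tie lowest y): (-8, 3). Wrap until returning to start. Resulting hull: (-8, 3), (8, -8), (-7, 5).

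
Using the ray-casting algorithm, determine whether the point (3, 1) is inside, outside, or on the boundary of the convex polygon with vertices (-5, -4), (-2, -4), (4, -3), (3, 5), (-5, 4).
The point (3, 1) lies strictly inside the polygon

Cast a horizontal ray to the right from the query point and count how many polygon edges it crosses (each edge strictly once or zero times, handled with the usual half-open convention). 
Parity of crossings → odd ⇒ inside.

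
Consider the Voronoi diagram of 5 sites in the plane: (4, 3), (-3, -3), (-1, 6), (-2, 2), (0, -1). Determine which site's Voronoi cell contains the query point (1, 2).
Nearest site = (-2, 2)

The Voronoi cell of site s contains exactly those query points closer to s than to any other site. Compute squared distances from q = (1, 2) to each site:
  (-2 − 1)² + (2 − 2)² = 9
  (0 − 1)² + (-1 − 2)² = 10
  (4 − 1)² + (3 − 2)² = 10
  (-1 − 1)² + (6 − 2)² = 20
  (-3 − 1)² + (-3 − 2)² = 41
Minimum is attained by (-2, 2), so q lies in its Voronoi cell.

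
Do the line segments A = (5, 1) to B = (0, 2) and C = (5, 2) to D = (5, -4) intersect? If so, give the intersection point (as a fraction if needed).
Yes; intersection at (5, 1) (t = 0 on AB, s = 1/6 on CD)

Parametrize AB as A + t(B − A) = (5 + -5 t, 1 + 1 t) and CD as C + s(D − C) = (5 + 0 s, 2 + -6 s). Solve the linear system for (t, s). Determinant = -30 ≠ 0, so a unique intersection of the containing lines exists. Solution: t = 0, s = 1/6 — both in [0, 1], so the segments cross. Intersection point: (5, 1).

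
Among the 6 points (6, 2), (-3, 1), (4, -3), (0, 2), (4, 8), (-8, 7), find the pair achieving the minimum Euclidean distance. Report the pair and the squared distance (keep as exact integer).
Pair = ((-3, 1), (0, 2)); squared distance = 10

Compute all C(6, 2) = 15 pairwise squared distances (x_i − x_j)² + (y_i − y_j)². The minimum is 10, attained by the pair ((-3, 1), (0, 2)).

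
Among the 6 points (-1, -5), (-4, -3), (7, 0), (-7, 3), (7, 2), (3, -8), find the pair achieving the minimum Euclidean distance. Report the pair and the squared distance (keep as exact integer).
Pair = ((7, 0), (7, 2)); squared distance = 4

Compute all C(6, 2) = 15 pairwise squared distances (x_i − x_j)² + (y_i − y_j)². The minimum is 4, attained by the pair ((7, 0), (7, 2)).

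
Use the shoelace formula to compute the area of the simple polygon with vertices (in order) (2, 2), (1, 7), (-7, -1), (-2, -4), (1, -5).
Area = 56

Shoelace formula: Area = (1/2) |Σ_i (x_i · y_{i+1} − x_{i+1} · y_i)| (indices mod n). Compute each cross term:
  (2)(7) − (1)(2) = 12
  (1)(-1) − (-7)(7) = 48
  (-7)(-4) − (-2)(-1) = 26
  (-2)(-5) − (1)(-4) = 14
  (1)(2) − (2)(-5) = 12
Sum = 112, so (signed) Area = 112/2 = 56, |Area| = 56.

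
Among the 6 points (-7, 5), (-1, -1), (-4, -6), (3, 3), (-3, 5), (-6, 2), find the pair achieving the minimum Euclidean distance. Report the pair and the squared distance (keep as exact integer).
Pair = ((-7, 5), (-6, 2)); squared distance = 10

Compute all C(6, 2) = 15 pairwise squared distances (x_i − x_j)² + (y_i − y_j)². The minimum is 10, attained by the pair ((-7, 5), (-6, 2)).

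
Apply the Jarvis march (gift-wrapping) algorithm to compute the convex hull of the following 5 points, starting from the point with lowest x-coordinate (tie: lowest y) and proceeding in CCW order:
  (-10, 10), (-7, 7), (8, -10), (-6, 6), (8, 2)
Hull (CCW) = [(-10, 10), (8, -10), (8, 2)]

Jarvis march: at each step, from the current hull vertex p, select the next vertex q as the point such that every other point lies strictly to the left of (or on) the directed line p → q. (Equivalently: for every other point r, the cross product (q − p) × (r − p) ≥ 0.)
Starting point (lowest x, tie lowest y): (-10, 10). Wrap until returning to start. Resulting hull: (-10, 10), (8, -10), (8, 2).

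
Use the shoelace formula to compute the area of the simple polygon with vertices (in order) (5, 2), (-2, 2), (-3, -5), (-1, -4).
Area = 55/2

Shoelace formula: Area = (1/2) |Σ_i (x_i · y_{i+1} − x_{i+1} · y_i)| (indices mod n). Compute each cross term:
  (5)(2) − (-2)(2) = 14
  (-2)(-5) − (-3)(2) = 16
  (-3)(-4) − (-1)(-5) = 7
  (-1)(2) − (5)(-4) = 18
Sum = 55, so (signed) Area = 55/2 = 55/2, |Area| = 55/2.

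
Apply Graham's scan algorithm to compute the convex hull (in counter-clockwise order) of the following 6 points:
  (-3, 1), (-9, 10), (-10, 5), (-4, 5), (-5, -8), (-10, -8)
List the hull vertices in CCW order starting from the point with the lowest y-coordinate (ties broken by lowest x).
Hull (CCW) = [(-10, -8), (-5, -8), (-3, 1), (-4, 5), (-9, 10), (-10, 5)]

Graham scan procedure:
  1. Find the pivot p₀ = point with lowest y (tie → lowest x): (-10, -8).
  2. Sort the remaining points by polar angle around p₀.
  3. Walk through sorted points, maintaining a stack; pop the top while the last three entries make a non-left turn (cross product ≤ 0).
  4. Final stack is the convex hull in CCW order: (-10, -8), (-5, -8), (-3, 1), (-4, 5), (-9, 10), (-10, 5).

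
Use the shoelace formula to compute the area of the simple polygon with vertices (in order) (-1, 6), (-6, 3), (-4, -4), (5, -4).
Area = 131/2

Shoelace formula: Area = (1/2) |Σ_i (x_i · y_{i+1} − x_{i+1} · y_i)| (indices mod n). Compute each cross term:
  (-1)(3) − (-6)(6) = 33
  (-6)(-4) − (-4)(3) = 36
  (-4)(-4) − (5)(-4) = 36
  (5)(6) − (-1)(-4) = 26
Sum = 131, so (signed) Area = 131/2 = 131/2, |Area| = 131/2.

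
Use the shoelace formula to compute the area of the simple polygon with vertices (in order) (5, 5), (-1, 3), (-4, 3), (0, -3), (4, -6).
Area = 103/2

Shoelace formula: Area = (1/2) |Σ_i (x_i · y_{i+1} − x_{i+1} · y_i)| (indices mod n). Compute each cross term:
  (5)(3) − (-1)(5) = 20
  (-1)(3) − (-4)(3) = 9
  (-4)(-3) − (0)(3) = 12
  (0)(-6) − (4)(-3) = 12
  (4)(5) − (5)(-6) = 50
Sum = 103, so (signed) Area = 103/2 = 103/2, |Area| = 103/2.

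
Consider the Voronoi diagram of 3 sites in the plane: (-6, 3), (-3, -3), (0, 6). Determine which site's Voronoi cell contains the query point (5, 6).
Nearest site = (0, 6)

The Voronoi cell of site s contains exactly those query points closer to s than to any other site. Compute squared distances from q = (5, 6) to each site:
  (0 − 5)² + (6 − 6)² = 25
  (-6 − 5)² + (3 − 6)² = 130
  (-3 − 5)² + (-3 − 6)² = 145
Minimum is attained by (0, 6), so q lies in its Voronoi cell.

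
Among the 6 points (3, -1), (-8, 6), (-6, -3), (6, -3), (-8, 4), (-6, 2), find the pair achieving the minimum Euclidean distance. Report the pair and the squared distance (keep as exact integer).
Pair = ((-8, 6), (-8, 4)); squared distance = 4

Compute all C(6, 2) = 15 pairwise squared distances (x_i − x_j)² + (y_i − y_j)². The minimum is 4, attained by the pair ((-8, 6), (-8, 4)).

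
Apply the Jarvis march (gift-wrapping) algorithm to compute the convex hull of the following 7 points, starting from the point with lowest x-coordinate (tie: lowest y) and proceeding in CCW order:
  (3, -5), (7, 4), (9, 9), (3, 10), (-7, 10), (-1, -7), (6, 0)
Hull (CCW) = [(-7, 10), (-1, -7), (3, -5), (6, 0), (9, 9), (3, 10)]

Jarvis march: at each step, from the current hull vertex p, select the next vertex q as the point such that every other point lies strictly to the left of (or on) the directed line p → q. (Equivalently: for every other point r, the cross product (q − p) × (r − p) ≥ 0.)
Starting point (lowest x, tie lowest y): (-7, 10). Wrap until returning to start. Resulting hull: (-7, 10), (-1, -7), (3, -5), (6, 0), (9, 9), (3, 10).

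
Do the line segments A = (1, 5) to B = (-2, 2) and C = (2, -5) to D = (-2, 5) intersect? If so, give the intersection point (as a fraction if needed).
Yes; intersection at (-8/7, 20/7) (t = 5/7 on AB, s = 11/14 on CD)

Parametrize AB as A + t(B − A) = (1 + -3 t, 5 + -3 t) and CD as C + s(D − C) = (2 + -4 s, -5 + 10 s). Solve the linear system for (t, s). Determinant = 42 ≠ 0, so a unique intersection of the containing lines exists. Solution: t = 5/7, s = 11/14 — both in [0, 1], so the segments cross. Intersection point: (-8/7, 20/7).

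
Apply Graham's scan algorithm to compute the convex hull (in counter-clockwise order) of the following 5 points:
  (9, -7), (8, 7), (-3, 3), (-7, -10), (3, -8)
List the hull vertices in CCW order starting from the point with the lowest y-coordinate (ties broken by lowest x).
Hull (CCW) = [(-7, -10), (9, -7), (8, 7), (-3, 3)]

Graham scan procedure:
  1. Find the pivot p₀ = point with lowest y (tie → lowest x): (-7, -10).
  2. Sort the remaining points by polar angle around p₀.
  3. Walk through sorted points, maintaining a stack; pop the top while the last three entries make a non-left turn (cross product ≤ 0).
  4. Final stack is the convex hull in CCW order: (-7, -10), (9, -7), (8, 7), (-3, 3).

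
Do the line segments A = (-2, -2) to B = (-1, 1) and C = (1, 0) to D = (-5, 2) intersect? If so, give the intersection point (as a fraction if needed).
Yes; intersection at (-11/10, 7/10) (t = 9/10 on AB, s = 7/20 on CD)

Parametrize AB as A + t(B − A) = (-2 + 1 t, -2 + 3 t) and CD as C + s(D − C) = (1 + -6 s, 0 + 2 s). Solve the linear system for (t, s). Determinant = -20 ≠ 0, so a unique intersection of the containing lines exists. Solution: t = 9/10, s = 7/20 — both in [0, 1], so the segments cross. Intersection point: (-11/10, 7/10).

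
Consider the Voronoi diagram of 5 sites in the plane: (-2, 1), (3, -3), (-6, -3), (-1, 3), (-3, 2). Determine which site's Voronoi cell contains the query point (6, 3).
Nearest site = (3, -3)

The Voronoi cell of site s contains exactly those query points closer to s than to any other site. Compute squared distances from q = (6, 3) to each site:
  (3 − 6)² + (-3 − 3)² = 45
  (-1 − 6)² + (3 − 3)² = 49
  (-2 − 6)² + (1 − 3)² = 68
  (-3 − 6)² + (2 − 3)² = 82
  (-6 − 6)² + (-3 − 3)² = 180
Minimum is attained by (3, -3), so q lies in its Voronoi cell.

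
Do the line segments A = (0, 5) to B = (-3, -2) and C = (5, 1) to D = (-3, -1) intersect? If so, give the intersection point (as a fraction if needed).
Yes; intersection at (-63/25, -22/25) (t = 21/25 on AB, s = 47/50 on CD)

Parametrize AB as A + t(B − A) = (0 + -3 t, 5 + -7 t) and CD as C + s(D − C) = (5 + -8 s, 1 + -2 s). Solve the linear system for (t, s). Determinant = 50 ≠ 0, so a unique intersection of the containing lines exists. Solution: t = 21/25, s = 47/50 — both in [0, 1], so the segments cross. Intersection point: (-63/25, -22/25).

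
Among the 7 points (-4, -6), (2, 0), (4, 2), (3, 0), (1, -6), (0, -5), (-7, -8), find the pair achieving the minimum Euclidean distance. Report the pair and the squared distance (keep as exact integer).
Pair = ((2, 0), (3, 0)); squared distance = 1

Compute all C(7, 2) = 21 pairwise squared distances (x_i − x_j)² + (y_i − y_j)². The minimum is 1, attained by the pair ((2, 0), (3, 0)).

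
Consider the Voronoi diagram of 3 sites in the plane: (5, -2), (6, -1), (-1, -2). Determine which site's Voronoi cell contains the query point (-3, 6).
Nearest site = (-1, -2)

The Voronoi cell of site s contains exactly those query points closer to s than to any other site. Compute squared distances from q = (-3, 6) to each site:
  (-1 − -3)² + (-2 − 6)² = 68
  (5 − -3)² + (-2 − 6)² = 128
  (6 − -3)² + (-1 − 6)² = 130
Minimum is attained by (-1, -2), so q lies in its Voronoi cell.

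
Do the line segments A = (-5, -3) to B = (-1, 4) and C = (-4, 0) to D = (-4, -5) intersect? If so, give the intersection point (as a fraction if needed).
Yes; intersection at (-4, -5/4) (t = 1/4 on AB, s = 1/4 on CD)

Parametrize AB as A + t(B − A) = (-5 + 4 t, -3 + 7 t) and CD as C + s(D − C) = (-4 + 0 s, 0 + -5 s). Solve the linear system for (t, s). Determinant = 20 ≠ 0, so a unique intersection of the containing lines exists. Solution: t = 1/4, s = 1/4 — both in [0, 1], so the segments cross. Intersection point: (-4, -5/4).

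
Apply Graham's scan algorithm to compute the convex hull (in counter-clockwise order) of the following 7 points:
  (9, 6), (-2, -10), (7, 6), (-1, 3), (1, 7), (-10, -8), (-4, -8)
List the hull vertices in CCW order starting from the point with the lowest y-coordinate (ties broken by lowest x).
Hull (CCW) = [(-2, -10), (9, 6), (1, 7), (-10, -8)]

Graham scan procedure:
  1. Find the pivot p₀ = point with lowest y (tie → lowest x): (-2, -10).
  2. Sort the remaining points by polar angle around p₀.
  3. Walk through sorted points, maintaining a stack; pop the top while the last three entries make a non-left turn (cross product ≤ 0).
  4. Final stack is the convex hull in CCW order: (-2, -10), (9, 6), (1, 7), (-10, -8).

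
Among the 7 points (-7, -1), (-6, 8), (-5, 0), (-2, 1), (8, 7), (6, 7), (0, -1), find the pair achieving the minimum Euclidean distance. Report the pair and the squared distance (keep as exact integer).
Pair = ((8, 7), (6, 7)); squared distance = 4

Compute all C(7, 2) = 21 pairwise squared distances (x_i − x_j)² + (y_i − y_j)². The minimum is 4, attained by the pair ((8, 7), (6, 7)).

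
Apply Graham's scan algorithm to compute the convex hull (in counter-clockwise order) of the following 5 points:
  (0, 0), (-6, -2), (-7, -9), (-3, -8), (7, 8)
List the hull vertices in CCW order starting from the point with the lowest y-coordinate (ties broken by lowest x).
Hull (CCW) = [(-7, -9), (-3, -8), (7, 8), (-6, -2)]

Graham scan procedure:
  1. Find the pivot p₀ = point with lowest y (tie → lowest x): (-7, -9).
  2. Sort the remaining points by polar angle around p₀.
  3. Walk through sorted points, maintaining a stack; pop the top while the last three entries make a non-left turn (cross product ≤ 0).
  4. Final stack is the convex hull in CCW order: (-7, -9), (-3, -8), (7, 8), (-6, -2).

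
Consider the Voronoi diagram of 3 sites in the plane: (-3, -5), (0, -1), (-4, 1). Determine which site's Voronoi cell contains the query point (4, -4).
Nearest site = (0, -1)

The Voronoi cell of site s contains exactly those query points closer to s than to any other site. Compute squared distances from q = (4, -4) to each site:
  (0 − 4)² + (-1 − -4)² = 25
  (-3 − 4)² + (-5 − -4)² = 50
  (-4 − 4)² + (1 − -4)² = 89
Minimum is attained by (0, -1), so q lies in its Voronoi cell.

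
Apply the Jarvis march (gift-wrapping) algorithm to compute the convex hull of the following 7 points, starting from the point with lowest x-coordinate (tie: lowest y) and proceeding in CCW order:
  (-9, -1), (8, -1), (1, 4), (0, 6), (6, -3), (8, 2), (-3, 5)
Hull (CCW) = [(-9, -1), (6, -3), (8, -1), (8, 2), (0, 6), (-3, 5)]

Jarvis march: at each step, from the current hull vertex p, select the next vertex q as the point such that every other point lies strictly to the left of (or on) the directed line p → q. (Equivalently: for every other point r, the cross product (q − p) × (r − p) ≥ 0.)
Starting point (lowest x, tie lowest y): (-9, -1). Wrap until returning to start. Resulting hull: (-9, -1), (6, -3), (8, -1), (8, 2), (0, 6), (-3, 5).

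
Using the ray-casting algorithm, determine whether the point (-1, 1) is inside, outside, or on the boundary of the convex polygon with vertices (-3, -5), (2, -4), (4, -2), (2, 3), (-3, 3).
The point (-1, 1) lies strictly inside the polygon

Cast a horizontal ray to the right from the query point and count how many polygon edges it crosses (each edge strictly once or zero times, handled with the usual half-open convention). 
Parity of crossings → odd ⇒ inside.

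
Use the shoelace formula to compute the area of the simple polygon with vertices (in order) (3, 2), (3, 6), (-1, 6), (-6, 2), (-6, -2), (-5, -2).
Area = 46

Shoelace formula: Area = (1/2) |Σ_i (x_i · y_{i+1} − x_{i+1} · y_i)| (indices mod n). Compute each cross term:
  (3)(6) − (3)(2) = 12
  (3)(6) − (-1)(6) = 24
  (-1)(2) − (-6)(6) = 34
  (-6)(-2) − (-6)(2) = 24
  (-6)(-2) − (-5)(-2) = 2
  (-5)(2) − (3)(-2) = -4
Sum = 92, so (signed) Area = 92/2 = 46, |Area| = 46.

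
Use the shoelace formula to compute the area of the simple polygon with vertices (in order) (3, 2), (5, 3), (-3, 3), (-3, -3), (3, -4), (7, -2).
Area = 52

Shoelace formula: Area = (1/2) |Σ_i (x_i · y_{i+1} − x_{i+1} · y_i)| (indices mod n). Compute each cross term:
  (3)(3) − (5)(2) = -1
  (5)(3) − (-3)(3) = 24
  (-3)(-3) − (-3)(3) = 18
  (-3)(-4) − (3)(-3) = 21
  (3)(-2) − (7)(-4) = 22
  (7)(2) − (3)(-2) = 20
Sum = 104, so (signed) Area = 104/2 = 52, |Area| = 52.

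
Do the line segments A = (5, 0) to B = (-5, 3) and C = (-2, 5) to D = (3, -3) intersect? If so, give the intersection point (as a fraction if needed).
Yes; intersection at (3/13, 93/65) (t = 31/65 on AB, s = 29/65 on CD)

Parametrize AB as A + t(B − A) = (5 + -10 t, 0 + 3 t) and CD as C + s(D − C) = (-2 + 5 s, 5 + -8 s). Solve the linear system for (t, s). Determinant = -65 ≠ 0, so a unique intersection of the containing lines exists. Solution: t = 31/65, s = 29/65 — both in [0, 1], so the segments cross. Intersection point: (3/13, 93/65).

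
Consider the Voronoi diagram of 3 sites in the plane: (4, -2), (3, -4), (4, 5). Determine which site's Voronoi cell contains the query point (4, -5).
Nearest site = (3, -4)

The Voronoi cell of site s contains exactly those query points closer to s than to any other site. Compute squared distances from q = (4, -5) to each site:
  (3 − 4)² + (-4 − -5)² = 2
  (4 − 4)² + (-2 − -5)² = 9
  (4 − 4)² + (5 − -5)² = 100
Minimum is attained by (3, -4), so q lies in its Voronoi cell.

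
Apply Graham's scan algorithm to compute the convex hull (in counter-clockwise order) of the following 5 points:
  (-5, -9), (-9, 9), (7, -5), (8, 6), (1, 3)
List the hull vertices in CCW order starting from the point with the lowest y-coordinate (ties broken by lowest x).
Hull (CCW) = [(-5, -9), (7, -5), (8, 6), (-9, 9)]

Graham scan procedure:
  1. Find the pivot p₀ = point with lowest y (tie → lowest x): (-5, -9).
  2. Sort the remaining points by polar angle around p₀.
  3. Walk through sorted points, maintaining a stack; pop the top while the last three entries make a non-left turn (cross product ≤ 0).
  4. Final stack is the convex hull in CCW order: (-5, -9), (7, -5), (8, 6), (-9, 9).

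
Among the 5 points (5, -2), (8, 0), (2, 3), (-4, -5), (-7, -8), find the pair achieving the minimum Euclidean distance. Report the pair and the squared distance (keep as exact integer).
Pair = ((5, -2), (8, 0)); squared distance = 13

Compute all C(5, 2) = 10 pairwise squared distances (x_i − x_j)² + (y_i − y_j)². The minimum is 13, attained by the pair ((5, -2), (8, 0)).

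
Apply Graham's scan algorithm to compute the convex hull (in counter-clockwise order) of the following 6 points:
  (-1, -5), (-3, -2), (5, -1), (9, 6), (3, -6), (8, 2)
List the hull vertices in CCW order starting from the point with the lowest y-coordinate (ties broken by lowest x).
Hull (CCW) = [(3, -6), (8, 2), (9, 6), (-3, -2), (-1, -5)]

Graham scan procedure:
  1. Find the pivot p₀ = point with lowest y (tie → lowest x): (3, -6).
  2. Sort the remaining points by polar angle around p₀.
  3. Walk through sorted points, maintaining a stack; pop the top while the last three entries make a non-left turn (cross product ≤ 0).
  4. Final stack is the convex hull in CCW order: (3, -6), (8, 2), (9, 6), (-3, -2), (-1, -5).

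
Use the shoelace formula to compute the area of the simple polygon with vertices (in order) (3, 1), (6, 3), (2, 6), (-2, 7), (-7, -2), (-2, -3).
Area = 68

Shoelace formula: Area = (1/2) |Σ_i (x_i · y_{i+1} − x_{i+1} · y_i)| (indices mod n). Compute each cross term:
  (3)(3) − (6)(1) = 3
  (6)(6) − (2)(3) = 30
  (2)(7) − (-2)(6) = 26
  (-2)(-2) − (-7)(7) = 53
  (-7)(-3) − (-2)(-2) = 17
  (-2)(1) − (3)(-3) = 7
Sum = 136, so (signed) Area = 136/2 = 68, |Area| = 68.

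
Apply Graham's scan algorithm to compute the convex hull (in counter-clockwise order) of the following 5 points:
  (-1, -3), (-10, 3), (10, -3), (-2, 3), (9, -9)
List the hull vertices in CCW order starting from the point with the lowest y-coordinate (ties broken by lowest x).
Hull (CCW) = [(9, -9), (10, -3), (-2, 3), (-10, 3), (-1, -3)]

Graham scan procedure:
  1. Find the pivot p₀ = point with lowest y (tie → lowest x): (9, -9).
  2. Sort the remaining points by polar angle around p₀.
  3. Walk through sorted points, maintaining a stack; pop the top while the last three entries make a non-left turn (cross product ≤ 0).
  4. Final stack is the convex hull in CCW order: (9, -9), (10, -3), (-2, 3), (-10, 3), (-1, -3).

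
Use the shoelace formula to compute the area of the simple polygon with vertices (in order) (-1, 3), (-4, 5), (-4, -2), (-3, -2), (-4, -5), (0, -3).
Area = 53/2

Shoelace formula: Area = (1/2) |Σ_i (x_i · y_{i+1} − x_{i+1} · y_i)| (indices mod n). Compute each cross term:
  (-1)(5) − (-4)(3) = 7
  (-4)(-2) − (-4)(5) = 28
  (-4)(-2) − (-3)(-2) = 2
  (-3)(-5) − (-4)(-2) = 7
  (-4)(-3) − (0)(-5) = 12
  (0)(3) − (-1)(-3) = -3
Sum = 53, so (signed) Area = 53/2 = 53/2, |Area| = 53/2.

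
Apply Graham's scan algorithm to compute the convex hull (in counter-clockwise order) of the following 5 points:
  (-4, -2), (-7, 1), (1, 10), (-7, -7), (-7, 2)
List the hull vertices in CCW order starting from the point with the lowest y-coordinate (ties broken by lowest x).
Hull (CCW) = [(-7, -7), (-4, -2), (1, 10), (-7, 2)]

Graham scan procedure:
  1. Find the pivot p₀ = point with lowest y (tie → lowest x): (-7, -7).
  2. Sort the remaining points by polar angle around p₀.
  3. Walk through sorted points, maintaining a stack; pop the top while the last three entries make a non-left turn (cross product ≤ 0).
  4. Final stack is the convex hull in CCW order: (-7, -7), (-4, -2), (1, 10), (-7, 2).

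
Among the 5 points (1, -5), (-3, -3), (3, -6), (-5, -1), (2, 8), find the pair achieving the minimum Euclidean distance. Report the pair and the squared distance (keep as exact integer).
Pair = ((1, -5), (3, -6)); squared distance = 5

Compute all C(5, 2) = 10 pairwise squared distances (x_i − x_j)² + (y_i − y_j)². The minimum is 5, attained by the pair ((1, -5), (3, -6)).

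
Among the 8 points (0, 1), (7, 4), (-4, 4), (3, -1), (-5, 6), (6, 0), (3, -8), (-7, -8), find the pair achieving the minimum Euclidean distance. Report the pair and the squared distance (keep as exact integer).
Pair = ((-4, 4), (-5, 6)); squared distance = 5

Compute all C(8, 2) = 28 pairwise squared distances (x_i − x_j)² + (y_i − y_j)². The minimum is 5, attained by the pair ((-4, 4), (-5, 6)).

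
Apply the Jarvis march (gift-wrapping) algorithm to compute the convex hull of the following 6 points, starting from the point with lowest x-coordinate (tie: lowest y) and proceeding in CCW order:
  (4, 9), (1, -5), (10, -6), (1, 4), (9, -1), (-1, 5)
Hull (CCW) = [(-1, 5), (1, -5), (10, -6), (9, -1), (4, 9)]

Jarvis march: at each step, from the current hull vertex p, select the next vertex q as the point such that every other point lies strictly to the left of (or on) the directed line p → q. (Equivalently: for every other point r, the cross product (q − p) × (r − p) ≥ 0.)
Starting point (lowest x, tie lowest y): (-1, 5). Wrap until returning to start. Resulting hull: (-1, 5), (1, -5), (10, -6), (9, -1), (4, 9).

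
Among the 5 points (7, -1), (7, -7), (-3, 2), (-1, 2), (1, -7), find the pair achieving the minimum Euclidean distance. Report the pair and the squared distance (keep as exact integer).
Pair = ((-3, 2), (-1, 2)); squared distance = 4

Compute all C(5, 2) = 10 pairwise squared distances (x_i − x_j)² + (y_i − y_j)². The minimum is 4, attained by the pair ((-3, 2), (-1, 2)).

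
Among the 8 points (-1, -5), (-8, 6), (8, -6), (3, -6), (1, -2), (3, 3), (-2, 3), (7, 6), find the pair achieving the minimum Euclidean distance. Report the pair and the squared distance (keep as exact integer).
Pair = ((-1, -5), (1, -2)); squared distance = 13

Compute all C(8, 2) = 28 pairwise squared distances (x_i − x_j)² + (y_i − y_j)². The minimum is 13, attained by the pair ((-1, -5), (1, -2)).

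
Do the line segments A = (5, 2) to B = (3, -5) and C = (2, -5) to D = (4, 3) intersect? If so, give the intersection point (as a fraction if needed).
No (intersection of containing lines falls outside at least one segment)

Parametrize and solve: t = 5, s = -7/2. At least one of these is outside [0, 1], so the segments do not intersect.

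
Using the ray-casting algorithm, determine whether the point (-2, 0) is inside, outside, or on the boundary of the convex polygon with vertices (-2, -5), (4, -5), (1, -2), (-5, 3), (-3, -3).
The point (-2, 0) lies strictly inside the polygon

Cast a horizontal ray to the right from the query point and count how many polygon edges it crosses (each edge strictly once or zero times, handled with the usual half-open convention). 
Parity of crossings → odd ⇒ inside.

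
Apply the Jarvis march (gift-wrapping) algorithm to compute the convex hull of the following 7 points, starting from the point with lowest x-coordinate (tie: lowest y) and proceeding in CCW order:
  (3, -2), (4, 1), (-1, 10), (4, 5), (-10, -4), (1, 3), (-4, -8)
Hull (CCW) = [(-10, -4), (-4, -8), (3, -2), (4, 1), (4, 5), (-1, 10)]

Jarvis march: at each step, from the current hull vertex p, select the next vertex q as the point such that every other point lies strictly to the left of (or on) the directed line p → q. (Equivalently: for every other point r, the cross product (q − p) × (r − p) ≥ 0.)
Starting point (lowest x, tie lowest y): (-10, -4). Wrap until returning to start. Resulting hull: (-10, -4), (-4, -8), (3, -2), (4, 1), (4, 5), (-1, 10).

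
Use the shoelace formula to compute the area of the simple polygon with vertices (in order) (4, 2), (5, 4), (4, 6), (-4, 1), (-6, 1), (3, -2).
Area = 73/2

Shoelace formula: Area = (1/2) |Σ_i (x_i · y_{i+1} − x_{i+1} · y_i)| (indices mod n). Compute each cross term:
  (4)(4) − (5)(2) = 6
  (5)(6) − (4)(4) = 14
  (4)(1) − (-4)(6) = 28
  (-4)(1) − (-6)(1) = 2
  (-6)(-2) − (3)(1) = 9
  (3)(2) − (4)(-2) = 14
Sum = 73, so (signed) Area = 73/2 = 73/2, |Area| = 73/2.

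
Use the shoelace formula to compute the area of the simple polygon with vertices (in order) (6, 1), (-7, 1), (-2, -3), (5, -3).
Area = 40

Shoelace formula: Area = (1/2) |Σ_i (x_i · y_{i+1} − x_{i+1} · y_i)| (indices mod n). Compute each cross term:
  (6)(1) − (-7)(1) = 13
  (-7)(-3) − (-2)(1) = 23
  (-2)(-3) − (5)(-3) = 21
  (5)(1) − (6)(-3) = 23
Sum = 80, so (signed) Area = 80/2 = 40, |Area| = 40.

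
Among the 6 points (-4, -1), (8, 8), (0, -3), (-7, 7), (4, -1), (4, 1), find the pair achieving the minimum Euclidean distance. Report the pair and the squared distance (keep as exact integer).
Pair = ((4, -1), (4, 1)); squared distance = 4

Compute all C(6, 2) = 15 pairwise squared distances (x_i − x_j)² + (y_i − y_j)². The minimum is 4, attained by the pair ((4, -1), (4, 1)).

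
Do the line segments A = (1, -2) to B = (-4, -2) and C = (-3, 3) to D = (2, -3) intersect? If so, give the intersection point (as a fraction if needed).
No (intersection of containing lines falls outside at least one segment)

Parametrize and solve: t = -1/30, s = 5/6. At least one of these is outside [0, 1], so the segments do not intersect.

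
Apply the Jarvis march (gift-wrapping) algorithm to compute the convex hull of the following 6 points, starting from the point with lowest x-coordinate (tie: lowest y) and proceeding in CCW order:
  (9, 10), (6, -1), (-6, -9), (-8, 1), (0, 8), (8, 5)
Hull (CCW) = [(-8, 1), (-6, -9), (6, -1), (8, 5), (9, 10), (0, 8)]

Jarvis march: at each step, from the current hull vertex p, select the next vertex q as the point such that every other point lies strictly to the left of (or on) the directed line p → q. (Equivalently: for every other point r, the cross product (q − p) × (r − p) ≥ 0.)
Starting point (lowest x, tie lowest y): (-8, 1). Wrap until returning to start. Resulting hull: (-8, 1), (-6, -9), (6, -1), (8, 5), (9, 10), (0, 8).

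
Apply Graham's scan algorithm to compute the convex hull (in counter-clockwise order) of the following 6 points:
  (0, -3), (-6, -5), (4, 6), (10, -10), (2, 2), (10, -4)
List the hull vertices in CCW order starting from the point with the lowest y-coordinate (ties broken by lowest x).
Hull (CCW) = [(10, -10), (10, -4), (4, 6), (-6, -5)]

Graham scan procedure:
  1. Find the pivot p₀ = point with lowest y (tie → lowest x): (10, -10).
  2. Sort the remaining points by polar angle around p₀.
  3. Walk through sorted points, maintaining a stack; pop the top while the last three entries make a non-left turn (cross product ≤ 0).
  4. Final stack is the convex hull in CCW order: (10, -10), (10, -4), (4, 6), (-6, -5).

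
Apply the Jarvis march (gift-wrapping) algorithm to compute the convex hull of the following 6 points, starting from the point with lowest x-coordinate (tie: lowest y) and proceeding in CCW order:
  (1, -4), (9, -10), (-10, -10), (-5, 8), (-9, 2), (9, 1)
Hull (CCW) = [(-10, -10), (9, -10), (9, 1), (-5, 8), (-9, 2)]

Jarvis march: at each step, from the current hull vertex p, select the next vertex q as the point such that every other point lies strictly to the left of (or on) the directed line p → q. (Equivalently: for every other point r, the cross product (q − p) × (r − p) ≥ 0.)
Starting point (lowest x, tie lowest y): (-10, -10). Wrap until returning to start. Resulting hull: (-10, -10), (9, -10), (9, 1), (-5, 8), (-9, 2).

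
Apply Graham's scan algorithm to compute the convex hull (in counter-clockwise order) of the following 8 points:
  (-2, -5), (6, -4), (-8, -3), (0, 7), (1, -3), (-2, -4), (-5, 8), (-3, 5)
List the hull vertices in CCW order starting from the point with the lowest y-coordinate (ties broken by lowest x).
Hull (CCW) = [(-2, -5), (6, -4), (0, 7), (-5, 8), (-8, -3)]

Graham scan procedure:
  1. Find the pivot p₀ = point with lowest y (tie → lowest x): (-2, -5).
  2. Sort the remaining points by polar angle around p₀.
  3. Walk through sorted points, maintaining a stack; pop the top while the last three entries make a non-left turn (cross product ≤ 0).
  4. Final stack is the convex hull in CCW order: (-2, -5), (6, -4), (0, 7), (-5, 8), (-8, -3).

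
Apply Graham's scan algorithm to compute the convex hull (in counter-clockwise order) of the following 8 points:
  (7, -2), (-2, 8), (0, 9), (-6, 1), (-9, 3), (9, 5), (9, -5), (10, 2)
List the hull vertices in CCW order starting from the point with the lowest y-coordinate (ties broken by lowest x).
Hull (CCW) = [(9, -5), (10, 2), (9, 5), (0, 9), (-2, 8), (-9, 3), (-6, 1)]

Graham scan procedure:
  1. Find the pivot p₀ = point with lowest y (tie → lowest x): (9, -5).
  2. Sort the remaining points by polar angle around p₀.
  3. Walk through sorted points, maintaining a stack; pop the top while the last three entries make a non-left turn (cross product ≤ 0).
  4. Final stack is the convex hull in CCW order: (9, -5), (10, 2), (9, 5), (0, 9), (-2, 8), (-9, 3), (-6, 1).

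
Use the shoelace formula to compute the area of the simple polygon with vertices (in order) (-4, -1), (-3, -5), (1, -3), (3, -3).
Area = 11

Shoelace formula: Area = (1/2) |Σ_i (x_i · y_{i+1} − x_{i+1} · y_i)| (indices mod n). Compute each cross term:
  (-4)(-5) − (-3)(-1) = 17
  (-3)(-3) − (1)(-5) = 14
  (1)(-3) − (3)(-3) = 6
  (3)(-1) − (-4)(-3) = -15
Sum = 22, so (signed) Area = 22/2 = 11, |Area| = 11.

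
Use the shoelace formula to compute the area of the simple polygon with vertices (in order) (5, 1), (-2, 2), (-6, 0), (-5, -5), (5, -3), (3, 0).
Area = 53

Shoelace formula: Area = (1/2) |Σ_i (x_i · y_{i+1} − x_{i+1} · y_i)| (indices mod n). Compute each cross term:
  (5)(2) − (-2)(1) = 12
  (-2)(0) − (-6)(2) = 12
  (-6)(-5) − (-5)(0) = 30
  (-5)(-3) − (5)(-5) = 40
  (5)(0) − (3)(-3) = 9
  (3)(1) − (5)(0) = 3
Sum = 106, so (signed) Area = 106/2 = 53, |Area| = 53.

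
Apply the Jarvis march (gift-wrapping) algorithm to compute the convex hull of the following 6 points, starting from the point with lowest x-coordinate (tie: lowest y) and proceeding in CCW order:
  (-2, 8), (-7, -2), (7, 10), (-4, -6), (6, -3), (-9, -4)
Hull (CCW) = [(-9, -4), (-4, -6), (6, -3), (7, 10), (-2, 8)]

Jarvis march: at each step, from the current hull vertex p, select the next vertex q as the point such that every other point lies strictly to the left of (or on) the directed line p → q. (Equivalently: for every other point r, the cross product (q − p) × (r − p) ≥ 0.)
Starting point (lowest x, tie lowest y): (-9, -4). Wrap until returning to start. Resulting hull: (-9, -4), (-4, -6), (6, -3), (7, 10), (-2, 8).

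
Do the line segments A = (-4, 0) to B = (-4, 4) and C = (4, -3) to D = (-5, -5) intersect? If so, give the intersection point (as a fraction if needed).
No (intersection of containing lines falls outside at least one segment)

Parametrize and solve: t = -43/36, s = 8/9. At least one of these is outside [0, 1], so the segments do not intersect.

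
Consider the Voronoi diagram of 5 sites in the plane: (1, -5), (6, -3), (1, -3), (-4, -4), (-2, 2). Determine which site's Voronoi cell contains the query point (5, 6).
Nearest site = (-2, 2)

The Voronoi cell of site s contains exactly those query points closer to s than to any other site. Compute squared distances from q = (5, 6) to each site:
  (-2 − 5)² + (2 − 6)² = 65
  (6 − 5)² + (-3 − 6)² = 82
  (1 − 5)² + (-3 − 6)² = 97
  (1 − 5)² + (-5 − 6)² = 137
  (-4 − 5)² + (-4 − 6)² = 181
Minimum is attained by (-2, 2), so q lies in its Voronoi cell.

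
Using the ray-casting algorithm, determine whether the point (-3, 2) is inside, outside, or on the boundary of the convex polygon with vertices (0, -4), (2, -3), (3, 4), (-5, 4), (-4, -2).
The point (-3, 2) lies strictly inside the polygon

Cast a horizontal ray to the right from the query point and count how many polygon edges it crosses (each edge strictly once or zero times, handled with the usual half-open convention). 
Parity of crossings → odd ⇒ inside.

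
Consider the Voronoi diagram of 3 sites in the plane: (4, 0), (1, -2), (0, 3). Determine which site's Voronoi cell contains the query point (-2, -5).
Nearest site = (1, -2)

The Voronoi cell of site s contains exactly those query points closer to s than to any other site. Compute squared distances from q = (-2, -5) to each site:
  (1 − -2)² + (-2 − -5)² = 18
  (4 − -2)² + (0 − -5)² = 61
  (0 − -2)² + (3 − -5)² = 68
Minimum is attained by (1, -2), so q lies in its Voronoi cell.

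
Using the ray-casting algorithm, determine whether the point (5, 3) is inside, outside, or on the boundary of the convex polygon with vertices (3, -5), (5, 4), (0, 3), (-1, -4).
The point (5, 3) lies strictly outside the polygon

Cast a horizontal ray to the right from the query point and count how many polygon edges it crosses (each edge strictly once or zero times, handled with the usual half-open convention). 
Parity of crossings → even ⇒ outside.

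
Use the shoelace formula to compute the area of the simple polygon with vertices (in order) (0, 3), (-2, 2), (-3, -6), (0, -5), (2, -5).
Area = 55/2

Shoelace formula: Area = (1/2) |Σ_i (x_i · y_{i+1} − x_{i+1} · y_i)| (indices mod n). Compute each cross term:
  (0)(2) − (-2)(3) = 6
  (-2)(-6) − (-3)(2) = 18
  (-3)(-5) − (0)(-6) = 15
  (0)(-5) − (2)(-5) = 10
  (2)(3) − (0)(-5) = 6
Sum = 55, so (signed) Area = 55/2 = 55/2, |Area| = 55/2.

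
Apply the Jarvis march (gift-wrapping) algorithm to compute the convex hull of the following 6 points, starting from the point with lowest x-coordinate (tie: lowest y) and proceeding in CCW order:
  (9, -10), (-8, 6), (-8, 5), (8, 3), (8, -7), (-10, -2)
Hull (CCW) = [(-10, -2), (9, -10), (8, 3), (-8, 6)]

Jarvis march: at each step, from the current hull vertex p, select the next vertex q as the point such that every other point lies strictly to the left of (or on) the directed line p → q. (Equivalently: for every other point r, the cross product (q − p) × (r − p) ≥ 0.)
Starting point (lowest x, tie lowest y): (-10, -2). Wrap until returning to start. Resulting hull: (-10, -2), (9, -10), (8, 3), (-8, 6).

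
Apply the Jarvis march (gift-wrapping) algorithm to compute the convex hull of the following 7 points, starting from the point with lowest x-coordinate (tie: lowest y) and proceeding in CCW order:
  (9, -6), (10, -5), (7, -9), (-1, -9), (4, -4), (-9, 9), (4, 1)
Hull (CCW) = [(-9, 9), (-1, -9), (7, -9), (10, -5), (4, 1)]

Jarvis march: at each step, from the current hull vertex p, select the next vertex q as the point such that every other point lies strictly to the left of (or on) the directed line p → q. (Equivalently: for every other point r, the cross product (q − p) × (r − p) ≥ 0.)
Starting point (lowest x, tie lowest y): (-9, 9). Wrap until returning to start. Resulting hull: (-9, 9), (-1, -9), (7, -9), (10, -5), (4, 1).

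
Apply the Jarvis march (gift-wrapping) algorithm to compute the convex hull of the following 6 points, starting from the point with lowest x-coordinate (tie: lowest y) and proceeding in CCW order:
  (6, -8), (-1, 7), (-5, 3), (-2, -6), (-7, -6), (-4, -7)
Hull (CCW) = [(-7, -6), (-4, -7), (6, -8), (-1, 7), (-5, 3)]

Jarvis march: at each step, from the current hull vertex p, select the next vertex q as the point such that every other point lies strictly to the left of (or on) the directed line p → q. (Equivalently: for every other point r, the cross product (q − p) × (r − p) ≥ 0.)
Starting point (lowest x, tie lowest y): (-7, -6). Wrap until returning to start. Resulting hull: (-7, -6), (-4, -7), (6, -8), (-1, 7), (-5, 3).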